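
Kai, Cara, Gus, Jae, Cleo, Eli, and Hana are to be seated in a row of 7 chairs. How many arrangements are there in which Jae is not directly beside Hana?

3600

There are 7! = 5040 arrangements in all. If Jae and Hana are adjacent, merging them into one block gives 2·(6)! = 1440 arrangements.
So 5040 − 1440 = 3600 arrangements keep them apart.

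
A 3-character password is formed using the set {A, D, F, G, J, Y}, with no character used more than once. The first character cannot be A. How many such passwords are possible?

The first character has 6−1 = 5 choices (anything except A).
The remaining 2 characters are filled from the other 5 symbols without repetition: 5 × 4 = 20.
Total: 5 × 20 = 100.

100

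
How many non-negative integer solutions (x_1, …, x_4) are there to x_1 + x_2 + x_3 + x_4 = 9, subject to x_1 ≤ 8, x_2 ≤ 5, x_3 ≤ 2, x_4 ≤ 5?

97

Ignoring the caps, the number of non-negative solutions to x_1+…+x_4 = 9 is C(12,3) = 220.
Subtract solutions that violate a single cap (substitute x_i' = x_i − (cap_i+1)): x_1 ≥ 9 gives C(3,3) = 1; x_2 ≥ 6 gives C(6,3) = 20; x_3 ≥ 3 gives C(9,3) = 84; x_4 ≥ 6 gives C(6,3) = 20. Together 125.
Add back pairs where two caps are both exceeded: 0 + 0 + 0 + 1 + 0 + 1 = 2.
By inclusion–exclusion the count is 220 − 125 + 2 = 97.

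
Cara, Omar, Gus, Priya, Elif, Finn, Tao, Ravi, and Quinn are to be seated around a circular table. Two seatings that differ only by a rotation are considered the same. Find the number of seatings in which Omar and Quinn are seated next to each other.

10080

Treat {Omar, Quinn} as one unit (2 internal orders) and seat the resulting 8 units around the table: (7)! circular arrangements.
So 2 × (7)! = 2 × 5040 = 10080.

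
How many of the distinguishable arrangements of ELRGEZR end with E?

360

Fix E in the last position and arrange the remaining 6 letters.
Those 6 letters have R appearing twice, giving (6)!/(2!) = 360.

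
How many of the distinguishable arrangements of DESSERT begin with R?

Fix R in the first position and arrange the remaining 6 letters.
Those 6 letters have E appearing twice and S appearing twice, giving (6)!/(2!·2!) = 180.

180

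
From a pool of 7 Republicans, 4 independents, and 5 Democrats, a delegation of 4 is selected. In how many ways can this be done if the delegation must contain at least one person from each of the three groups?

Unrestricted: C(16,4) = 1820 ways to pick any 4 of the 16.
Selections missing a whole group: no Republicans → C(9,4) = 126; no independents → C(12,4) = 495; no Democrats → C(11,4) = 330.
Add back selections omitting two groups (i.e. drawn from a single group): C(7,4) + C(4,4) + C(5,4) = 41.
By inclusion–exclusion: 1820 − 951 + 41 = 910.

910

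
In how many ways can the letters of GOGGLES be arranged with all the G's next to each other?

120

Treat the 3 copies of G as a single block. The multiset to arrange is then {GGG, E, L, O, S}, 5 items in all.
All 5 items are distinct, so there are (5)! = 120 arrangements.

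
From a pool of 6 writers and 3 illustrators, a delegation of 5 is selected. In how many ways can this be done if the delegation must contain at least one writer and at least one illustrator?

With no constraint there are C(9,5) = 126 possible selections.
Selections missing a whole group: no writers → C(3,5) = 0; no illustrators → C(6,5) = 6.
Both groups omitted at once is impossible, so 126 − 6 = 120.

120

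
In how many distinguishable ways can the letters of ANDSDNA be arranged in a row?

630

ANDSDNA has 7 letters with A appearing twice, D appearing twice, and N appearing twice.
Dividing 7! = 5040 by 2!·2!·2! = 8 for the repeated letters gives 630.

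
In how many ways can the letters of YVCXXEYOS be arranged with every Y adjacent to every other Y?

Treat the 2 copies of Y as a single block. The multiset to arrange is then {YY, C, E, O, S, V, X, X}, 8 items in all.
That gives (8)!/(2!) = 20160 arrangements.

20160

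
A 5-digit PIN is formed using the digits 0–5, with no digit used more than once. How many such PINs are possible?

Choose and order 5 of the 6 symbols: the first digit has 6 options, the next 5, and so on down to 2.
6 × 5 × 4 × 3 × 2 = 720.

720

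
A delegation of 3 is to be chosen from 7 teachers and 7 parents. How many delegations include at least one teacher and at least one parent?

294

Total 3-person selections from all 14: C(14,3) = 364.
Selections missing a whole group: no teachers → C(7,3) = 35; no parents → C(7,3) = 35.
Both groups omitted at once is impossible, so 364 − 70 = 294.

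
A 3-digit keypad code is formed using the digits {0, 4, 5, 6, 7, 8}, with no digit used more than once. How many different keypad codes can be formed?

Choose and order 3 of the 6 symbols: the first digit has 6 options, the next 5, then 4.
That product is 6 × 5 × 4 = 120.

120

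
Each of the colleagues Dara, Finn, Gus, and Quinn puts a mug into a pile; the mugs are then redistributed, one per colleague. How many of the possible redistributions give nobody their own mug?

9

Let Aᵢ be the assignments in which colleague i gets their own mug. We want the size of the complement of A₁∪…∪A_4.
By inclusion–exclusion this is Σ_{j=0}^{4} (−1)^j C(4,j)·(4−j)!.
Computing: 24 − 24 + 12 − 4 + 1 = 9.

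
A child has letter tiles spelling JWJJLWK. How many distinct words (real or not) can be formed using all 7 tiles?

Letter multiplicities in JWJJLWK: J×3, K×1, L×1, W×2.
So there are 7! / (3!·2!) = 420 distinguishable arrangements.

420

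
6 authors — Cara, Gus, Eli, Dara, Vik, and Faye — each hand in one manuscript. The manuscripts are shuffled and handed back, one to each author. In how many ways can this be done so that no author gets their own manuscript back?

Count assignments avoiding every fixed point. For any j of the 6 authors fixed to their own manuscript, the other 6−j can be arranged in (6−j)! ways.
By inclusion–exclusion this is Σ_{j=0}^{6} (−1)^j C(6,j)·(6−j)!.
Computing: 720 − 720 + 360 − 120 + 30 − 6 + 1 = 265.

265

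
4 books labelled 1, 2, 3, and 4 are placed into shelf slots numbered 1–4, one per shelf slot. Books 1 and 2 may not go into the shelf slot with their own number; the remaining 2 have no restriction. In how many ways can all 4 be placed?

14

Let Aᵢ (for i ∈ {1, 2}) be the placements that put book i in its forbidden shelf slot. Any j of these fix j positions, leaving (4−j)! ways to fill the rest, and there are C(2,j) ways to pick which j.
By inclusion–exclusion, the number of valid placements is Σ_{j=0}^{2} (−1)^j C(2,j)·(4−j)!.
Computing: 24 − 12 + 2 = 14.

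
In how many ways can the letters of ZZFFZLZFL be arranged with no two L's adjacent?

980

Total arrangements of ZZFFZLZFL: 9!/(4!·3!·2!) = 1260.
If the two L's are adjacent, glue them into one block, leaving 8 items to arrange: (8)!/(4!·3!) = 280 ways.
Hence 1260 − 280 = 980.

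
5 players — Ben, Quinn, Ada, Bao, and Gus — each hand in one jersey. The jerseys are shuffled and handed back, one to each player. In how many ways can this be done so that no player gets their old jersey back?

44

Let Aᵢ be the assignments in which player i gets their old jersey. We want the size of the complement of A₁∪…∪A_5.
By inclusion–exclusion this is Σ_{j=0}^{5} (−1)^j C(5,j)·(5−j)!.
Computing: 120 − 120 + 60 − 20 + 5 − 1 = 44.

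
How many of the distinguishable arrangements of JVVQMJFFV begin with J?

With the first slot taken by J, it remains to arrange the other 8 letters (VVQMJFFV).
Those 8 letters have F appearing twice and V appearing 3 times, giving (8)!/(3!·2!) = 3360.

3360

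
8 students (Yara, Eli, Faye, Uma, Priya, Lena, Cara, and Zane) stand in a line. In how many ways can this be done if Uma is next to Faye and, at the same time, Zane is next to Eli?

2880

Treat {Uma,Faye} as one block (2 orders) and {Zane,Eli} as another (2 orders).
That leaves 6 units to arrange: 2 × 2 × 6! = 4 × 720 = 2880.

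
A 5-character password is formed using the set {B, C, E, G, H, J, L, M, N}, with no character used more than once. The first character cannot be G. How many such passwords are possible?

13440

The first character has 9−1 = 8 choices (anything except G).
The remaining 4 characters are filled from the other 8 symbols without repetition: 8 × 7 × 6 × 5 = 1680.
Total: 8 × 1680 = 13440.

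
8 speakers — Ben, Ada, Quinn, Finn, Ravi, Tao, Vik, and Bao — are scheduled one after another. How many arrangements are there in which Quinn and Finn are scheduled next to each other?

Place the 6 others and the Quinn-Finn pair as 7 objects in a line; the pair has 2 internal arrangements.
So the count is 2·(7)! = 10080.

10080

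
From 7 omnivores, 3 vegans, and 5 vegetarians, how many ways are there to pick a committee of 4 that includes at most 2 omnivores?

1050

Split by how many omnivores are chosen (0 through 2).
Sum: C(7,0)·C(8,4) + C(7,1)·C(8,3) + C(7,2)·C(8,2) = 70 + 392 + 588 = 1050.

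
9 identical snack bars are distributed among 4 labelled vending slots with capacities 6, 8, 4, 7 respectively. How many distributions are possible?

By stars and bars, unrestricted non-negative solutions to x_1+…+x_4 = 9 number C(9+3,3) = 220.
Subtract solutions that violate a single cap (substitute x_i' = x_i − (cap_i+1)): x_1 ≥ 7 gives C(5,3) = 10; x_2 ≥ 9 gives C(3,3) = 1; x_3 ≥ 5 gives C(7,3) = 35; x_4 ≥ 8 gives C(4,3) = 4. Together 50.
No two caps can be exceeded simultaneously, so the pair terms are all 0.
By inclusion–exclusion the count is 220 − 50 + 0 = 170.

170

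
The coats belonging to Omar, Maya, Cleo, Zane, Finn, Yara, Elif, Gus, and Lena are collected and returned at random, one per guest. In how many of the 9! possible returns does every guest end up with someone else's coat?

Let Aᵢ be the assignments in which guest i gets their own coat. We want the size of the complement of A₁∪…∪A_9.
By inclusion–exclusion this is Σ_{j=0}^{9} (−1)^j C(9,j)·(9−j)!.
Computing: 362880 − 362880 + 181440 − 60480 + 15120 − 3024 + 504 − 72 + 9 − 1 = 133496.

133496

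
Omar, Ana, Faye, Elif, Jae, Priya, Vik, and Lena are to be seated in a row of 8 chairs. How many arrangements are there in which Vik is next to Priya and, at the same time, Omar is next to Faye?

2880

Treat {Vik,Priya} as one block (2 orders) and {Omar,Faye} as another (2 orders).
That leaves 6 units to arrange: 2 × 2 × 6! = 4 × 720 = 2880.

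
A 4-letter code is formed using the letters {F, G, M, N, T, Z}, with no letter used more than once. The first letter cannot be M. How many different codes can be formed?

300

The first letter has 6−1 = 5 choices (anything except M).
The remaining 3 letters are filled from the other 5 symbols without repetition: 5 × 4 × 3 = 60.
Total: 5 × 60 = 300.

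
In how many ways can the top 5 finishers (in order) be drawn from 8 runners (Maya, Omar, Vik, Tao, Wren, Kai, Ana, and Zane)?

6720

This is an ordered selection of 5 from 8: P(8,5).
That gives 8 × 7 × 6 × 5 × 4 = 6720.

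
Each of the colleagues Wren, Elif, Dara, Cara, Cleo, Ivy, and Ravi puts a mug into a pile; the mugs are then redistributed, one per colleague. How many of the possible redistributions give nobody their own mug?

This is the derangement count D_7: permutations of 7 items with no fixed point.
By inclusion–exclusion this is Σ_{j=0}^{7} (−1)^j C(7,j)·(7−j)!.
Computing: 5040 − 5040 + 2520 − 840 + 210 − 42 + 7 − 1 = 1854.

1854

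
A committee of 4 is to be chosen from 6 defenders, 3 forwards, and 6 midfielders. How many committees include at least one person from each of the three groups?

Unrestricted: C(15,4) = 1365 ways to pick any 4 of the 15.
Selections missing a whole group: no defenders → C(9,4) = 126; no forwards → C(12,4) = 495; no midfielders → C(9,4) = 126.
Add back selections omitting two groups (i.e. drawn from a single group): C(6,4) + C(3,4) + C(6,4) = 30.
By inclusion–exclusion: 1365 − 747 + 30 = 648.

648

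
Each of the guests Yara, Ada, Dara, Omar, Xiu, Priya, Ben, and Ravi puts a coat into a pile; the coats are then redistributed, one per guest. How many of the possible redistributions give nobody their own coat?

14833

This is the derangement count D_8: permutations of 8 items with no fixed point.
By inclusion–exclusion this is Σ_{j=0}^{8} (−1)^j C(8,j)·(8−j)!.
Computing: 40320 − 40320 + 20160 − 6720 + 1680 − 336 + 56 − 8 + 1 = 14833.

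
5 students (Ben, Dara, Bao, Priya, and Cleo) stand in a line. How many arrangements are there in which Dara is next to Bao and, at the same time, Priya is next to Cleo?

Treat {Dara,Bao} as one block (2 orders) and {Priya,Cleo} as another (2 orders).
That leaves 3 units to arrange: 2 × 2 × 3! = 4 × 6 = 24.

24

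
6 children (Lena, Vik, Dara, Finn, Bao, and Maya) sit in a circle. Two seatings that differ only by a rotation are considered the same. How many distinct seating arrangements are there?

120

Seat Lena anywhere (absorbing the rotational symmetry), then permute the other 5: (5)! = 120.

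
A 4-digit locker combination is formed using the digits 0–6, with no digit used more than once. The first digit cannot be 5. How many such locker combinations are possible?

The first digit has 7−1 = 6 choices (anything except 5).
The remaining 3 digits are filled from the other 6 symbols without repetition: 6 × 5 × 4 = 120.
Total: 6 × 120 = 720.

720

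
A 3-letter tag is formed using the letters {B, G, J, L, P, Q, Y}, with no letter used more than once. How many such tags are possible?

210

Choose and order 3 of the 7 symbols: the first letter has 7 options, the next 6, then 5.
7 × 6 × 5 = 210.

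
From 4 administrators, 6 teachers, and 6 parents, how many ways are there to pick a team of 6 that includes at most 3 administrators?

7942

Split by how many administrators are chosen (0 through 3).
Sum: C(4,0)·C(12,6) + C(4,1)·C(12,5) + C(4,2)·C(12,4) + C(4,3)·C(12,3) = 924 + 3168 + 2970 + 880 = 7942.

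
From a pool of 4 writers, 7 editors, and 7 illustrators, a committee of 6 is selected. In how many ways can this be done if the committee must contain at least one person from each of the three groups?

Unrestricted: C(18,6) = 18564 ways to pick any 6 of the 18.
Selections missing a whole group: no writers → C(14,6) = 3003; no editors → C(11,6) = 462; no illustrators → C(11,6) = 462.
Add back selections omitting two groups (i.e. drawn from a single group): C(4,6) + C(7,6) + C(7,6) = 14.
By inclusion–exclusion: 18564 − 3927 + 14 = 14651.

14651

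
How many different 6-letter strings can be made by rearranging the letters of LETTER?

LETTER has 6 letters with E appearing twice and T appearing twice.
So there are 6! / (2!·2!) = 180 distinguishable arrangements.

180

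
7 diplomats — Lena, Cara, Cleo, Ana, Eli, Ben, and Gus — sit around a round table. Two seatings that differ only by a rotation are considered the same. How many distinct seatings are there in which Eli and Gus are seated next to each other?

Treat {Eli, Gus} as one unit (2 internal orders) and seat the resulting 6 units around the table: (5)! circular arrangements.
So 2 × (5)! = 2 × 120 = 240.

240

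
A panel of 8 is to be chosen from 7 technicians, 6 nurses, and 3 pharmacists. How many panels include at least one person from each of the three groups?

Total 8-person selections from all 16: C(16,8) = 12870.
Selections missing a whole group: no technicians → C(9,8) = 9; no nurses → C(10,8) = 45; no pharmacists → C(13,8) = 1287.
Add back selections omitting two groups (i.e. drawn from a single group): C(7,8) + C(6,8) + C(3,8) = 0.
By inclusion–exclusion: 12870 − 1341 + 0 = 11529.

11529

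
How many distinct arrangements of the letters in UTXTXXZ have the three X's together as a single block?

Treat the 3 copies of X as a single block. The multiset to arrange is then {XXX, T, T, U, Z}, 5 items in all.
That gives (5)!/(2!) = 60 arrangements.

60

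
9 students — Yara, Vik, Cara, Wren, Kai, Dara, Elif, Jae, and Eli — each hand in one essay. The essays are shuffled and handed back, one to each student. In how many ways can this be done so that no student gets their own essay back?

133496

Let Aᵢ be the assignments in which student i gets their own essay. We want the size of the complement of A₁∪…∪A_9.
By inclusion–exclusion this is Σ_{j=0}^{9} (−1)^j C(9,j)·(9−j)!.
Computing: 362880 − 362880 + 181440 − 60480 + 15120 − 3024 + 504 − 72 + 9 − 1 = 133496.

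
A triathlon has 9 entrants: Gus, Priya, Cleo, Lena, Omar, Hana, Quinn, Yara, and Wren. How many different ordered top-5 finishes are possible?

15120

There are 9 choices for 1st place, 8 for 2nd, and so on down to 5 for position 5.
That gives 9 × 8 × 7 × 6 × 5 = 15120.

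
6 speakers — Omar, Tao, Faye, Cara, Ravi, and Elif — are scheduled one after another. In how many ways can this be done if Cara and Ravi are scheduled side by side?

240

Glue Cara and Ravi into one block (2 internal orders), leaving 5 units to arrange in a row.
So the count is 2·(5)! = 240.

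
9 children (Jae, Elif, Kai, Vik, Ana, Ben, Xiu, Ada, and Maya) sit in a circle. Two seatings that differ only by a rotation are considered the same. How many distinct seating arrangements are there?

Seat Jae anywhere (absorbing the rotational symmetry), then permute the other 8: (8)! = 40320.

40320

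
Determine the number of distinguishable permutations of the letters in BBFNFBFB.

Letter multiplicities in BBFNFBFB: B×4, F×3, N×1.
The number of distinct arrangements is 8!/(4!·3!) = 40320/144 = 280.

280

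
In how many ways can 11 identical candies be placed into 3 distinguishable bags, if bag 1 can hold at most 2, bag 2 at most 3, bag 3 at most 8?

6

Without the upper bounds there are C(13,2) = 78 ways to split 11 among 3 bags.
Subtract solutions that violate a single cap (substitute x_i' = x_i − (cap_i+1)): x_1 ≥ 3 gives C(10,2) = 45; x_2 ≥ 4 gives C(9,2) = 36; x_3 ≥ 9 gives C(4,2) = 6. Together 87.
Add back pairs where two caps are both exceeded: 15 + 0 + 0 = 15.
By inclusion–exclusion the count is 78 − 87 + 15 = 6.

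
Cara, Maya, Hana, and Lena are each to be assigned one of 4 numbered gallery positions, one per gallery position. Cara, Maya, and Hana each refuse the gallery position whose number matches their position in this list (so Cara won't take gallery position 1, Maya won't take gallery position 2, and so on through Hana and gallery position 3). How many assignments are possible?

11

Let Aᵢ (for i ∈ {1, 2, 3}) be the placements that put person i in their forbidden gallery position. Any j of these fix j positions, leaving (4−j)! ways to fill the rest, and there are C(3,j) ways to pick which j.
By inclusion–exclusion, the number of valid placements is Σ_{j=0}^{3} (−1)^j C(3,j)·(4−j)!.
Computing: 24 − 18 + 6 − 1 = 11.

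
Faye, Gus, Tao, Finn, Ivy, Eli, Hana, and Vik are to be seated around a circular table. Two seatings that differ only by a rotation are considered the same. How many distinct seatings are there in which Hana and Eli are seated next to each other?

1440

Treat {Hana, Eli} as one unit (2 internal orders) and seat the resulting 7 units around the table: (6)! circular arrangements.
So 2 × (6)! = 2 × 720 = 1440.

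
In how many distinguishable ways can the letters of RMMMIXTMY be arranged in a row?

The 9 letters of RMMMIXTMY have repeats: M appearing 4 times.
Dividing 9! = 362880 by 4! = 24 for the repeated letters gives 15120.

15120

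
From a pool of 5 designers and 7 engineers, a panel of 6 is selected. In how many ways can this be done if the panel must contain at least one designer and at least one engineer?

Unrestricted: C(12,6) = 924 ways to pick any 6 of the 12.
Subtract selections that omit an entire group: no designers → C(7,6) = 7; no engineers → C(5,6) = 0.
Both groups omitted at once is impossible, so 924 − 7 = 917.

917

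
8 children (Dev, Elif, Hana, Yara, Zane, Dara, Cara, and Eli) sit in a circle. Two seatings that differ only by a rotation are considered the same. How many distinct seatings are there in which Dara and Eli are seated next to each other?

Treat {Dara, Eli} as one unit (2 internal orders) and seat the resulting 7 units around the table: (6)! circular arrangements.
So 2 × (6)! = 2 × 720 = 1440.

1440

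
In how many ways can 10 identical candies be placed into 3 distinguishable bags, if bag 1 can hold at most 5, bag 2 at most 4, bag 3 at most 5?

15

By stars and bars, unrestricted non-negative solutions to x_1+…+x_3 = 10 number C(10+2,2) = 66.
Subtract solutions that violate a single cap (substitute x_i' = x_i − (cap_i+1)): x_1 ≥ 6 gives C(6,2) = 15; x_2 ≥ 5 gives C(7,2) = 21; x_3 ≥ 6 gives C(6,2) = 15. Together 51.
No two caps can be exceeded simultaneously, so the pair terms are all 0.
By inclusion–exclusion the count is 66 − 51 + 0 = 15.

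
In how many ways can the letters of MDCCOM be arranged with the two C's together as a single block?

60

Treat the 2 copies of C as a single block. The multiset to arrange is then {CC, D, M, M, O}, 5 items in all.
That gives (5)!/(2!) = 60 arrangements.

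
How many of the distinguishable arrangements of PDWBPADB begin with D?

1260

Fix D in the first position and arrange the remaining 7 letters.
Those 7 letters have B appearing twice and P appearing twice, giving (7)!/(2!·2!) = 1260.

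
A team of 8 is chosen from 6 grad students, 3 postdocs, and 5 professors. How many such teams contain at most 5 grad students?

Split by how many grad students are chosen (0 through 5).
Sum: C(6,0)·C(8,8) + C(6,1)·C(8,7) + C(6,2)·C(8,6) + C(6,3)·C(8,5) + C(6,4)·C(8,4) + C(6,5)·C(8,3) = 1 + 48 + 420 + 1120 + 1050 + 336 = 2975.

2975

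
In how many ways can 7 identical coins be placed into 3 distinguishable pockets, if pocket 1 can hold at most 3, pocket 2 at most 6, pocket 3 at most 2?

Ignoring the caps, the number of non-negative solutions to x_1+…+x_3 = 7 is C(9,2) = 36.
Subtract solutions that violate a single cap (substitute x_i' = x_i − (cap_i+1)): x_1 ≥ 4 gives C(5,2) = 10; x_2 ≥ 7 gives C(2,2) = 1; x_3 ≥ 3 gives C(6,2) = 15. Together 26.
Add back pairs where two caps are both exceeded: 0 + 1 + 0 = 1.
By inclusion–exclusion the count is 36 − 26 + 1 = 11.

11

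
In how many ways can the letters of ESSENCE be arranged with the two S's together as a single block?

Treat the 2 copies of S as a single block. The multiset to arrange is then {SS, C, E, E, E, N}, 6 items in all.
That gives (6)!/(3!) = 120 arrangements.

120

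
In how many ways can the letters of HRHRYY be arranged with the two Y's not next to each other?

60

Total arrangements of HRHRYY: 6!/(2!·2!·2!) = 90.
Arrangements with the Y's together: treat YY as one letter, giving (5)!/(2!·2!) = 30.
Hence 90 − 30 = 60.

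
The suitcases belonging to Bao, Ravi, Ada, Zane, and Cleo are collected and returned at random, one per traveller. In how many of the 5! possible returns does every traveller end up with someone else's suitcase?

Let Aᵢ be the assignments in which traveller i gets their own suitcase. We want the size of the complement of A₁∪…∪A_5.
By inclusion–exclusion this is Σ_{j=0}^{5} (−1)^j C(5,j)·(5−j)!.
Computing: 120 − 120 + 60 − 20 + 5 − 1 = 44.

44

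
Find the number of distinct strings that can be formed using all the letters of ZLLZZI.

ZLLZZI has 6 letters with L appearing twice and Z appearing 3 times.
So there are 6! / (3!·2!) = 60 distinguishable arrangements.

60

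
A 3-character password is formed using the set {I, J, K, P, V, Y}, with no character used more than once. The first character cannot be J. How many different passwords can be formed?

100

The first character has 6−1 = 5 choices (anything except J).
The remaining 2 characters are filled from the other 5 symbols without repetition: 5 × 4 = 20.
Total: 5 × 20 = 100.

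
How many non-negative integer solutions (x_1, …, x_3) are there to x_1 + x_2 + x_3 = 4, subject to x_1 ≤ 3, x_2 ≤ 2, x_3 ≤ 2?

8

Ignoring the caps, the number of non-negative solutions to x_1+…+x_3 = 4 is C(6,2) = 15.
Subtract solutions that violate a single cap (substitute x_i' = x_i − (cap_i+1)): x_1 ≥ 4 gives C(2,2) = 1; x_2 ≥ 3 gives C(3,2) = 3; x_3 ≥ 3 gives C(3,2) = 3. Together 7.
No two caps can be exceeded simultaneously, so the pair terms are all 0.
By inclusion–exclusion the count is 15 − 7 + 0 = 8.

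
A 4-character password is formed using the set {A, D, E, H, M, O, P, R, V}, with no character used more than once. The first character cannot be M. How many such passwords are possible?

2688

The first character has 9−1 = 8 choices (anything except M).
The remaining 3 characters are filled from the other 8 symbols without repetition: 8 × 7 × 6 = 336.
Total: 8 × 336 = 2688.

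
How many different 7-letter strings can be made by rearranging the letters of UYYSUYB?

420

The 7 letters of UYYSUYB have repeats: U appearing twice and Y appearing 3 times.
Dividing 7! = 5040 by 3!·2! = 12 for the repeated letters gives 420.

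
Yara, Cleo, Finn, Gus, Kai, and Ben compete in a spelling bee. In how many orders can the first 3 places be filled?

120

There are 6 choices for 1st place, 5 for 2nd, and 4 for 3rd.
That gives 6 × 5 × 4 = 120.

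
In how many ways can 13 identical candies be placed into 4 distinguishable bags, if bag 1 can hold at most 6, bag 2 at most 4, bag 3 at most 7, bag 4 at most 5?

151

By stars and bars, unrestricted non-negative solutions to x_1+…+x_4 = 13 number C(13+3,3) = 560.
Subtract solutions that violate a single cap (substitute x_i' = x_i − (cap_i+1)): x_1 ≥ 7 gives C(9,3) = 84; x_2 ≥ 5 gives C(11,3) = 165; x_3 ≥ 8 gives C(8,3) = 56; x_4 ≥ 6 gives C(10,3) = 120. Together 425.
Add back pairs where two caps are both exceeded: 4 + 0 + 1 + 1 + 10 + 0 = 16.
By inclusion–exclusion the count is 560 − 425 + 16 = 151.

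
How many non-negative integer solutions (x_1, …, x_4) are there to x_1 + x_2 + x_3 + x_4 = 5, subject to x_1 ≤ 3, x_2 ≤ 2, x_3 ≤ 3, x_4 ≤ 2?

28

By stars and bars, unrestricted non-negative solutions to x_1+…+x_4 = 5 number C(5+3,3) = 56.
Subtract solutions that violate a single cap (substitute x_i' = x_i − (cap_i+1)): x_1 ≥ 4 gives C(4,3) = 4; x_2 ≥ 3 gives C(5,3) = 10; x_3 ≥ 4 gives C(4,3) = 4; x_4 ≥ 3 gives C(5,3) = 10. Together 28.
No two caps can be exceeded simultaneously, so the pair terms are all 0.
By inclusion–exclusion the count is 56 − 28 + 0 = 28.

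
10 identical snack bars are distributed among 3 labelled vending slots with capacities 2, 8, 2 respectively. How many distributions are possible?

6

By stars and bars, unrestricted non-negative solutions to x_1+…+x_3 = 10 number C(10+2,2) = 66.
Subtract solutions that violate a single cap (substitute x_i' = x_i − (cap_i+1)): x_1 ≥ 3 gives C(9,2) = 36; x_2 ≥ 9 gives C(3,2) = 3; x_3 ≥ 3 gives C(9,2) = 36. Together 75.
Add back pairs where two caps are both exceeded: 0 + 15 + 0 = 15.
By inclusion–exclusion the count is 66 − 75 + 15 = 6.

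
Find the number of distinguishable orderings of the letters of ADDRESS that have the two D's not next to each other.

Total arrangements of ADDRESS: 7!/(2!·2!) = 1260.
If the two D's are adjacent, glue them into one block, leaving 6 items to arrange: (6)!/(2!) = 360 ways.
Subtracting, 1260 − 360 = 900 arrangements keep the D's apart.

900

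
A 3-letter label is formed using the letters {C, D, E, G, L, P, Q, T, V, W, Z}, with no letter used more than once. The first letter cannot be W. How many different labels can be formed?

The first letter has 11−1 = 10 choices (anything except W).
The remaining 2 letters are filled from the other 10 symbols without repetition: 10 × 9 = 90.
Total: 10 × 90 = 900.

900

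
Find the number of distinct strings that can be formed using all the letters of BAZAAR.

Letter multiplicities in BAZAAR: A×3, B×1, R×1, Z×1.
The number of distinct arrangements is 6!/(3!) = 720/6 = 120.

120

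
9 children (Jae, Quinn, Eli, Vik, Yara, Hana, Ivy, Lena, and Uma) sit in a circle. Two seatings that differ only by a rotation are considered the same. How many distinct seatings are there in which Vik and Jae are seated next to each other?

Treat {Vik, Jae} as one unit (2 internal orders) and seat the resulting 8 units around the table: (7)! circular arrangements.
So 2 × (7)! = 2 × 5040 = 10080.

10080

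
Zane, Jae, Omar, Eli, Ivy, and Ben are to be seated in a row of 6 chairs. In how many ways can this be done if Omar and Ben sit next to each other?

Glue Omar and Ben into one block (2 internal orders), leaving 5 units to arrange in a row.
That gives 2 × 5! = 2 × 120 = 240.

240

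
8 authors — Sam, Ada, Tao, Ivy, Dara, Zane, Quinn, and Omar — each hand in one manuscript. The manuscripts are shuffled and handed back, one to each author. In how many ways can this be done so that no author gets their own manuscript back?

14833

Let Aᵢ be the assignments in which author i gets their own manuscript. We want the size of the complement of A₁∪…∪A_8.
By inclusion–exclusion this is Σ_{j=0}^{8} (−1)^j C(8,j)·(8−j)!.
Computing: 40320 − 40320 + 20160 − 6720 + 1680 − 336 + 56 − 8 + 1 = 14833.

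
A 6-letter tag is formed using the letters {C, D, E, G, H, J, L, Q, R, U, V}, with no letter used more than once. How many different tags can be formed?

With no repetition, fill the 6 letters in order: 11 choices, then 10, down to 6.
That product is 11 × 10 × 9 × 8 × 7 × 6 = 332640.

332640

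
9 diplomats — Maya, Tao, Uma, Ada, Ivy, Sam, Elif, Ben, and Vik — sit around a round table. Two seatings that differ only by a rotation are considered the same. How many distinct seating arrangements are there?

Seat Maya anywhere (absorbing the rotational symmetry), then permute the other 8: (8)! = 40320.

40320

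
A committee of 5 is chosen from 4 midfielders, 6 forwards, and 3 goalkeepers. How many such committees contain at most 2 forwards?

Split by how many forwards are chosen (0 through 2).
Sum: C(6,0)·C(7,5) + C(6,1)·C(7,4) + C(6,2)·C(7,3) = 21 + 210 + 525 = 756.

756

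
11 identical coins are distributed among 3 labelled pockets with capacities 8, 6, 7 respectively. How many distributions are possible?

47

Ignoring the caps, the number of non-negative solutions to x_1+…+x_3 = 11 is C(13,2) = 78.
Subtract solutions that violate a single cap (substitute x_i' = x_i − (cap_i+1)): x_1 ≥ 9 gives C(4,2) = 6; x_2 ≥ 7 gives C(6,2) = 15; x_3 ≥ 8 gives C(5,2) = 10. Together 31.
No two caps can be exceeded simultaneously, so the pair terms are all 0.
By inclusion–exclusion the count is 78 − 31 + 0 = 47.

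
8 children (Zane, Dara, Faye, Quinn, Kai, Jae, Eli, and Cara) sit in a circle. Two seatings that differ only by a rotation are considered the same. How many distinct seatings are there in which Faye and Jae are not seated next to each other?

Without the restriction there are (7)! = 5040 seatings.
Those with Faye next to Jae: fuse the pair into one unit and seat 7 units around a circle — 2·(6)! = 1440.
Subtracting, 5040 − 1440 = 3600.

3600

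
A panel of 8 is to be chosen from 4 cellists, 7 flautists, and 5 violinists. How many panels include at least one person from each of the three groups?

Total 8-person selections from all 16: C(16,8) = 12870.
Selections missing a whole group: no cellists → C(12,8) = 495; no flautists → C(9,8) = 9; no violinists → C(11,8) = 165.
Add back selections omitting two groups (i.e. drawn from a single group): C(4,8) + C(7,8) + C(5,8) = 0.
By inclusion–exclusion: 12870 − 669 + 0 = 12201.

12201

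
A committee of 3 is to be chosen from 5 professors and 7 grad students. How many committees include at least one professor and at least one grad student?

175

Total 3-person selections from all 12: C(12,3) = 220.
Subtract selections that omit an entire group: no professors → C(7,3) = 35; no grad students → C(5,3) = 10.
Both groups omitted at once is impossible, so 220 − 45 = 175.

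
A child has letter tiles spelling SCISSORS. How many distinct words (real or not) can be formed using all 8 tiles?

1680

Letter multiplicities in SCISSORS: C×1, I×1, O×1, R×1, S×4.
So there are 8! / (4!) = 1680 distinguishable arrangements.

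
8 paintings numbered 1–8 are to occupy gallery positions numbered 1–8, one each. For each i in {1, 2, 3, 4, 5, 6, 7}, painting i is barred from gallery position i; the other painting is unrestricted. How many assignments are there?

Let Aᵢ (for 1 ≤ i ≤ 7) be the placements that put painting i in its forbidden gallery position. Any j of these fix j positions, leaving (8−j)! ways to fill the rest, and there are C(7,j) ways to pick which j.
By inclusion–exclusion, the number of valid placements is Σ_{j=0}^{7} (−1)^j C(7,j)·(8−j)!.
Computing: 40320 − 35280 + 15120 − 4200 + 840 − 126 + 14 − 1 = 16687.

16687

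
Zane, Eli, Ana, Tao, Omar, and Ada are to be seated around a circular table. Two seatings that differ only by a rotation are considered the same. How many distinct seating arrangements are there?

Around a circle, 6 distinct people have 6!/6 = (5)! = 120 rotationally distinct seatings.

120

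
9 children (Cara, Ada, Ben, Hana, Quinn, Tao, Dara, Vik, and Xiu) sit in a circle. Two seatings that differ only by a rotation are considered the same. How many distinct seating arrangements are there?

40320

Seat Cara anywhere (absorbing the rotational symmetry), then permute the other 8: (8)! = 40320.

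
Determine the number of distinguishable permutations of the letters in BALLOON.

The 7 letters of BALLOON have repeats: L appearing twice and O appearing twice.
Dividing 7! = 5040 by 2!·2! = 4 for the repeated letters gives 1260.

1260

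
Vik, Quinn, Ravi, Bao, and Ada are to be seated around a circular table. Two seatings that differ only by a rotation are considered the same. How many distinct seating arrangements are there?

Around a circle, 5 distinct people have 5!/5 = (4)! = 24 rotationally distinct seatings.

24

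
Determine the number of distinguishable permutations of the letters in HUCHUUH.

Letter multiplicities in HUCHUUH: C×1, H×3, U×3.
Dividing 7! = 5040 by 3!·3! = 36 for the repeated letters gives 140.

140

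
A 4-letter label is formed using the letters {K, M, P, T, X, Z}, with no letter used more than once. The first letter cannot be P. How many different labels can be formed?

The first letter has 6−1 = 5 choices (anything except P).
The remaining 3 letters are filled from the other 5 symbols without repetition: 5 × 4 × 3 = 60.
Total: 5 × 60 = 300.

300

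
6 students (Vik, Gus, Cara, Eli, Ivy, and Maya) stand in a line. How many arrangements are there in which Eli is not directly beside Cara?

480

Of the 6! = 720 arrangements, those with Eli and Cara adjacent number 2 × 5! = 240 (treat the pair as a block with 2 internal orders).
Complementary counting: 720 − 240 = 480.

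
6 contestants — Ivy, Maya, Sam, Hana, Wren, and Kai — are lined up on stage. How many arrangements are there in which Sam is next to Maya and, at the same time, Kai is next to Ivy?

Treat {Sam,Maya} as one block (2 orders) and {Kai,Ivy} as another (2 orders).
That leaves 4 units to arrange: 2 × 2 × 4! = 4 × 24 = 96.

96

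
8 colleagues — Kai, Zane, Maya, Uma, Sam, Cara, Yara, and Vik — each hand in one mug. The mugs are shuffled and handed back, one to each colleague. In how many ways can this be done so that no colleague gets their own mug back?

Count assignments avoiding every fixed point. For any j of the 8 colleagues fixed to their own mug, the other 8−j can be arranged in (8−j)! ways.
By inclusion–exclusion this is Σ_{j=0}^{8} (−1)^j C(8,j)·(8−j)!.
Computing: 40320 − 40320 + 20160 − 6720 + 1680 − 336 + 56 − 8 + 1 = 14833.

14833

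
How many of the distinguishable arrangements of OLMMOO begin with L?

10

Fix L in the first position and arrange the remaining 5 letters.
Those 5 letters have M appearing twice and O appearing 3 times, giving (5)!/(3!·2!) = 10.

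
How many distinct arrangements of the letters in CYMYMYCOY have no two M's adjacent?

2940

There are 9!/(4!·2!·2!) = 3780 arrangements of CYMYMYCOY in total.
If the two M's are adjacent, glue them into one block, leaving 8 items to arrange: (8)!/(4!·2!) = 840 ways.
Hence 3780 − 840 = 2940.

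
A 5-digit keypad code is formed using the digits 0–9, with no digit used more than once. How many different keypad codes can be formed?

With no repetition, fill the 5 digits in order: 10 choices, then 9, down to 6.
10 × 9 × 8 × 7 × 6 = 30240.

30240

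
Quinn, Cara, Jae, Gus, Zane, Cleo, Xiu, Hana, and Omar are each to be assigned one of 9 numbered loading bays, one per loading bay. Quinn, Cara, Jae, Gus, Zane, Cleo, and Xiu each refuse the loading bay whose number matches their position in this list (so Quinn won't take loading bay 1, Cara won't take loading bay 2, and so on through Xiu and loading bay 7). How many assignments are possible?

Let Aᵢ (for 1 ≤ i ≤ 7) be the placements that put person i in their forbidden loading bay. Any j of these fix j positions, leaving (9−j)! ways to fill the rest, and there are C(7,j) ways to pick which j.
By inclusion–exclusion, the number of valid placements is Σ_{j=0}^{7} (−1)^j C(7,j)·(9−j)!.
Computing: 362880 − 282240 + 105840 − 25200 + 4200 − 504 + 42 − 2 = 165016.

165016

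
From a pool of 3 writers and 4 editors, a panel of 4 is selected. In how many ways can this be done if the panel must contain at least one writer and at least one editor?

34

Total 4-person selections from all 7: C(7,4) = 35.
Subtract selections that omit an entire group: no writers → C(4,4) = 1; no editors → C(3,4) = 0.
Both groups omitted at once is impossible, so 35 − 1 = 34.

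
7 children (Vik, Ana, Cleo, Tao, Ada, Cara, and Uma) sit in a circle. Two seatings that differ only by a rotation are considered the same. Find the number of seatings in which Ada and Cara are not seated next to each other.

480

Without the restriction there are (6)! = 720 seatings.
Those with Ada next to Cara: fuse the pair into one unit and seat 6 units around a circle — 2·(5)! = 240.
Subtracting, 720 − 240 = 480.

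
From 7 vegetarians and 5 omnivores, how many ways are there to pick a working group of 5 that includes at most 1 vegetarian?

Split by how many vegetarians are chosen (0 through 1).
Sum: C(7,0)·C(5,5) + C(7,1)·C(5,4) = 1 + 35 = 36.

36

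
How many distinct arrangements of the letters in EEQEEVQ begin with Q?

30

With the first slot taken by Q, it remains to arrange the other 6 letters (EEEEVQ).
Those 6 letters have E appearing 4 times, giving (6)!/(4!) = 30.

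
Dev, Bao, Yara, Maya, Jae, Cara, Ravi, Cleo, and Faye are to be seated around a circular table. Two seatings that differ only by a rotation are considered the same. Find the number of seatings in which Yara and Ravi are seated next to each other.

10080

Treat {Yara, Ravi} as one unit (2 internal orders) and seat the resulting 8 units around the table: (7)! circular arrangements.
So 2 × (7)! = 2 × 5040 = 10080.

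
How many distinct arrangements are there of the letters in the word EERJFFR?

The 7 letters of EERJFFR have repeats: E appearing twice, F appearing twice, and R appearing twice.
The number of distinct arrangements is 7!/(2!·2!·2!) = 5040/8 = 630.

630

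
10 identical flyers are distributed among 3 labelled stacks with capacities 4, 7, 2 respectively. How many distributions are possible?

9

By stars and bars, unrestricted non-negative solutions to x_1+…+x_3 = 10 number C(10+2,2) = 66.
Subtract solutions that violate a single cap (substitute x_i' = x_i − (cap_i+1)): x_1 ≥ 5 gives C(7,2) = 21; x_2 ≥ 8 gives C(4,2) = 6; x_3 ≥ 3 gives C(9,2) = 36. Together 63.
Add back pairs where two caps are both exceeded: 0 + 6 + 0 = 6.
By inclusion–exclusion the count is 66 − 63 + 6 = 9.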